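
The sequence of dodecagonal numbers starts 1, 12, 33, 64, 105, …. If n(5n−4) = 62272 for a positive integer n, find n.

Set n(5n−4) = 62272, giving 5n² − 4n − 62272 = 0.
The discriminant is 16 + 20·62272 = 1245456, and √1245456 = 1116.
So n = (4 + 1116) / 10 = 1120/10 = 112.

112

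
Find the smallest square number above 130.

Solve n² > 130 for integer n.
The largest n with value ≤ 130 is 11 (since 121 ≤ 130 < 144), so the first above is n = 12, value 144.

144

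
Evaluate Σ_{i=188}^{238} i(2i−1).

4638875

Σ i(2i−1) = 2Σi² − Σi over i = 188..238.
Σi = 28441 − 17578 = 10863 and Σi² = 4522119 − 2197250 = 2324869.
2·2324869 − 1·10863 = 4638875.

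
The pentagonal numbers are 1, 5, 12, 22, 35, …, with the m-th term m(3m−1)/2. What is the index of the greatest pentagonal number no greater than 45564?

Solve n(3n−1)/2 ≤ 45564 for integer n.
n = 174 gives 45327 ≤ 45564, while n = 175 gives 45850 > 45564; so the answer is index 174.

174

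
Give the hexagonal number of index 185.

The 185th hexagonal number is n(2n−1) with n = 185.
185·(2·185 − 1) = 185·369 = 68265.

68265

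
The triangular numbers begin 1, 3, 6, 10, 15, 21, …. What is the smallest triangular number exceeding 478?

496

Solve n(n+1)/2 > 478 for integer n.
The largest n with value ≤ 478 is 30 (since 465 ≤ 478 < 496), so the first above is n = 31, value 496.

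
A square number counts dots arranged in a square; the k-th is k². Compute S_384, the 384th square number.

The 384th square number is n² with n = 384.
384² = 147456.

147456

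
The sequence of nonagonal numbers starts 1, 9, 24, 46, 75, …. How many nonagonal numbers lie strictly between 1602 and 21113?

57

The n-th nonagonal number is n(7n−5)/2.
Smallest index with value > 1602: n = 22 (giving 1639).
Largest index with value < 21113: n = 78 (giving 21099).
Indices 22 through 78: 57 terms.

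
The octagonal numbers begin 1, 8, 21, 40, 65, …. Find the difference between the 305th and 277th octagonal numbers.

305·(3·305 − 2) = 278465 and 277·(3·277 − 2) = 229633.
Difference: 278465 − 229633 = 48832.

48832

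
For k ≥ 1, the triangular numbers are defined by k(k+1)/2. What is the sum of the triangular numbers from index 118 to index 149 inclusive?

288656

Σ i(i+1)/2 = (Σi² + Σi) / 2 over i = 118..149.
Σi = 11175 − 6903 = 4272 and Σi² = 1113775 − 540735 = 573040.
(1·573040 + 1·4272) / 2 = 577312/2 = 288656.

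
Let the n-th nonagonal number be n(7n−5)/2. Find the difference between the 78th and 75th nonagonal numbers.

78·(7·78 − 5)/2 = 21099 and 75·(7·75 − 5)/2 = 19500.
Difference: 21099 − 19500 = 1599.

1599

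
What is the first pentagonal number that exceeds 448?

Solve n(3n−1)/2 > 448 for integer n.
The largest n with value ≤ 448 is 17 (since 425 ≤ 448 < 477), so the first above is n = 18, value 477.

477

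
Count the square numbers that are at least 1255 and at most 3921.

The n-th square number is n².
Smallest index with value ≥ 1255: n = 36 (giving 1296).
Largest index with value ≤ 3921: n = 62 (giving 3844).
Indices 36 through 62: 27 terms.

27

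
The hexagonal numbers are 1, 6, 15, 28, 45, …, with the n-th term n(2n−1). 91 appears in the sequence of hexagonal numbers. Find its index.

Set n(2n−1) = 91, giving 2n² − n − 91 = 0.
The discriminant is 1 + 8·91 = 729, and √729 = 27.
So n = (1 + 27) / 4 = 28/4 = 7.
Check: 7·(2·7 − 1) = 91. ✓

7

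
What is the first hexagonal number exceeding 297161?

297606

Solve n(2n−1) > 297161 for integer n.
The largest n with value ≤ 297161 is 385 (since 296065 ≤ 297161 < 297606), so the first above is n = 386, value 297606.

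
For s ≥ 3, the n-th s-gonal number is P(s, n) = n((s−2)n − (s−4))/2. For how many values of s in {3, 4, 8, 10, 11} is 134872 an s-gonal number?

s = 3: P(3, 518) = 134421 and P(3, 519) = 134940; 134872 is not s-gonal.
s = 4: P(4, 367) = 134689 and P(4, 368) = 135424; 134872 is not s-gonal.
s = 8: P(8, 212) = 134408 and P(8, 213) = 135681; 134872 is not s-gonal.
s = 10: P(10, 184) = 134872. ✓
s = 11: P(11, 173) = 134075 and P(11, 174) = 135633; 134872 is not s-gonal.
Hits: s ∈ {10} → 1.

1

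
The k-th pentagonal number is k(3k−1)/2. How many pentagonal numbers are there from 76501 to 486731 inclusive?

The n-th pentagonal number is n(3n−1)/2.
Smallest index with value ≥ 76501: n = 226 (giving 76501).
Largest index with value ≤ 486731: n = 569 (giving 485357).
Indices 226 through 569: 344 terms.

344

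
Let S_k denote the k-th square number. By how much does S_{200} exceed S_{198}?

200² = 40000 and 198² = 39204.
Difference: 40000 − 39204 = 796.

796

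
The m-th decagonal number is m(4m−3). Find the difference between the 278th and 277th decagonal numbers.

Consecutive decagonal numbers differ by 8n − 7: here 8·278 − 7 = 2217.

2217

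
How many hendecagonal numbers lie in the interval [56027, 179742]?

89

The n-th hendecagonal number is n(9n−7)/2.
Smallest index with value ≥ 56027: n = 112 (giving 56056).
Largest index with value ≤ 179742: n = 200 (giving 179300).
Indices 112 through 200: 89 terms.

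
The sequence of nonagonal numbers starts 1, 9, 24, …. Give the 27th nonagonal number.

2484

The 27th nonagonal number is n(7n−5)/2 with n = 27.
27·(7·27 − 5)/2 = 27·184/2 = 27·92 = 2484.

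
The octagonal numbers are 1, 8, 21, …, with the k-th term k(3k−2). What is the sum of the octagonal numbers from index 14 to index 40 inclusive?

62505

Σ i(3i−2) = 3Σi² − 2Σi over i = 14..40.
Σi = 820 − 91 = 729 and Σi² = 22140 − 819 = 21321.
3·21321 − 2·729 = 62505.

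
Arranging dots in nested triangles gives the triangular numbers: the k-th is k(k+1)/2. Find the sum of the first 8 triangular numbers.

120

Σ i(i+1)/2 = (Σi² + Σi) / 2 over i = 1..8.
Σi = 36 and Σi² = 204.
(1·204 + 1·36) / 2 = 240/2 = 120.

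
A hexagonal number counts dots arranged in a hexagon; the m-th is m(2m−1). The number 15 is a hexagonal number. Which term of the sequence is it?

Set n(2n−1) = 15, giving 2n² − n − 15 = 0.
The discriminant is 1 + 8·15 = 121, and √121 = 11.
So n = (1 + 11) / 4 = 12/4 = 3.
Check: 3·(2·3 − 1) = 15. ✓

3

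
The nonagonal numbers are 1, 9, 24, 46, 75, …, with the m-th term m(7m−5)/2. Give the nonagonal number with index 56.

10836

56·(7·56 − 5)/2 = 56·387/2 = 10836.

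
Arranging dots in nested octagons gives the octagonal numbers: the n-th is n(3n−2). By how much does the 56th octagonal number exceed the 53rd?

975

56·(3·56 − 2) = 9296 and 53·(3·53 − 2) = 8321.
Difference: 9296 − 8321 = 975.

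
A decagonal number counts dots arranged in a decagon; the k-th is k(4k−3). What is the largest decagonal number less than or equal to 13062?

Solve n(4n−3) ≤ 13062 for integer n.
n = 57 gives 12825 ≤ 13062, while n = 58 gives 13282 > 13062; so the answer is 12825.

12825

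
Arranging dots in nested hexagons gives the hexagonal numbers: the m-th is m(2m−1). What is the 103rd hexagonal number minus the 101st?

103·(2·103 − 1) = 21115 and 101·(2·101 − 1) = 20301.
Difference: 21115 − 20301 = 814.

814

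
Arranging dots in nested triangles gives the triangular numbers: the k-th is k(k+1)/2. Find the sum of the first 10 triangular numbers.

Σ i(i+1)/2 = (Σi² + Σi) / 2 over i = 1..10.
Σi = 55 and Σi² = 385.
(1·385 + 1·55) / 2 = 440/2 = 220.

220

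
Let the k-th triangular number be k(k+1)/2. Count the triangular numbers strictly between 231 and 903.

The n-th triangular number is n(n+1)/2.
Smallest index with value > 231: n = 22 (giving 253).
Largest index with value < 903: n = 41 (giving 861).
Indices 22 through 41: 20 terms.

20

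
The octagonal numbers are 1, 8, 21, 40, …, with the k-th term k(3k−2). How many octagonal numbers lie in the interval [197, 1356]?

13

The n-th octagonal number is n(3n−2).
Smallest index with value ≥ 197: n = 9 (giving 225).
Largest index with value ≤ 1356: n = 21 (giving 1281).
Indices 9 through 21: 13 terms.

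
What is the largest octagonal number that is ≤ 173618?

172320

Solve n(3n−2) ≤ 173618 for integer n.
n = 240 gives 172320 ≤ 173618, while n = 241 gives 173761 > 173618; so the answer is 172320.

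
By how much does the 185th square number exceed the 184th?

369

n² − (n−1)² = 2n − 1, so 185² − 184² = 2·185 − 1 = 369.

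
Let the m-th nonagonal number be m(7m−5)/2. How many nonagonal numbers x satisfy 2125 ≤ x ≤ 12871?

The n-th nonagonal number is n(7n−5)/2.
Smallest index with value ≥ 2125: n = 25 (giving 2125).
Largest index with value ≤ 12871: n = 61 (giving 12871).
Indices 25 through 61: 37 terms.

37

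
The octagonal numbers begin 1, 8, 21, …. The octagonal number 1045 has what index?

19

Set n(3n−2) = 1045, giving 3n² − 2n − 1045 = 0.
The discriminant is 4 + 12·1045 = 12544, and √12544 = 112.
So n = (2 + 112) / 6 = 114/6 = 19.
Check: 19·(3·19 − 2) = 1045. ✓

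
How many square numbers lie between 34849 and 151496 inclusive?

203

The n-th square number is n².
Smallest index with value ≥ 34849: n = 187 (giving 34969).
Largest index with value ≤ 151496: n = 389 (giving 151321).
Indices 187 through 389: 203 terms.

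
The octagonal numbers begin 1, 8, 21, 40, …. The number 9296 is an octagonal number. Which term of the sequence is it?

Set n(3n−2) = 9296, giving 3n² − 2n − 9296 = 0.
So n = (2 + 334) / 6 = 336/6 = 56.

56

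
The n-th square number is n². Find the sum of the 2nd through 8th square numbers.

203

Σ_{i=2}^{8} i² = 204 − 1 = 203.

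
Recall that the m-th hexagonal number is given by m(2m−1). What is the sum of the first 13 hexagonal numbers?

Σ i(2i−1) = 2Σi² − Σi over i = 1..13.
Σi = 91 and Σi² = 819.
2·819 − 1·91 = 1547.

1547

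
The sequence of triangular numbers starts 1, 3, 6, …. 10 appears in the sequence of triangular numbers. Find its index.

4

Set n(n+1)/2 = 10, giving n² + n − 20 = 0.
The discriminant is 1 + 8·10 = 81, and √81 = 9.
So n = (-1 + 9) / 2 = 8/2 = 4.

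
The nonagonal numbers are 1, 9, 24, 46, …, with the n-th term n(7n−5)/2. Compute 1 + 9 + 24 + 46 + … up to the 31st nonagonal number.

Σ i(7i−5)/2 = (7Σi² − 5Σi) / 2 over i = 1..31.
Σi = 496 and Σi² = 10416.
(7·10416 − 5·496) / 2 = 70432/2 = 35216.

35216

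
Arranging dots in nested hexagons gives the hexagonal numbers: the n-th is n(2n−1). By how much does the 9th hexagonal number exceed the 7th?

9·(2·9 − 1) = 153 and 7·(2·7 − 1) = 91.
Difference: 153 − 91 = 62.

62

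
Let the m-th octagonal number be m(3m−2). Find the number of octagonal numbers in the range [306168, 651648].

147

The n-th octagonal number is n(3n−2).
Smallest index with value ≥ 306168: n = 320 (giving 306560).
Largest index with value ≤ 651648: n = 466 (giving 650536).
Indices 320 through 466: 147 terms.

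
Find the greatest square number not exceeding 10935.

Solve n² ≤ 10935 for integer n.
n = 104 gives 10816 ≤ 10935, while n = 105 gives 11025 > 10935; so the answer is 10816.

10816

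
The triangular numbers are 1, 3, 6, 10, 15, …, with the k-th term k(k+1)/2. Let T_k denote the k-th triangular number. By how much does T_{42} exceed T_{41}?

42

Consecutive triangular numbers differ by n: T_{42} − T_{41} = 42.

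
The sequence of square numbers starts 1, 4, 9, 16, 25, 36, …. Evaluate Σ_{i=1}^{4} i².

30

Σ_{i=1}^{4} i² = 4·5·9/6 = 30.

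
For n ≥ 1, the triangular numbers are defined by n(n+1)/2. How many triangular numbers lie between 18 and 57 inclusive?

5

The n-th triangular number is n(n+1)/2.
Smallest index with value ≥ 18: n = 6 (giving 21).
Largest index with value ≤ 57: n = 10 (giving 55).
Indices 6 through 10: 5 terms.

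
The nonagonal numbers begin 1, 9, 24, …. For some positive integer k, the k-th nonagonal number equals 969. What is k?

Set n(7n−5)/2 = 969, giving 7n² − 5n − 1938 = 0.
The discriminant is 25 + 56·969 = 54289, and √54289 = 233.
So n = (5 + 233) / 14 = 238/14 = 17.
Check: 17·(7·17 − 5)/2 = 969. ✓

17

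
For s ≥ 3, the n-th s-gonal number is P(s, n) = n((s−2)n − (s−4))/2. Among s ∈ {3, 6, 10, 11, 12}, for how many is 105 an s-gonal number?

s = 3: P(3, 14) = 105. ✓
s = 6: P(6, 7) = 91 and P(6, 8) = 120; 105 is not s-gonal.
s = 10: P(10, 5) = 85 and P(10, 6) = 126; 105 is not s-gonal.
s = 11: P(11, 5) = 95 and P(11, 6) = 141; 105 is not s-gonal.
s = 12: P(12, 5) = 105. ✓
Hits: s ∈ {3, 12} → 2.

2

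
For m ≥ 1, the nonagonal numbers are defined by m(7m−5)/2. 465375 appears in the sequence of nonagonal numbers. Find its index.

Set n(7n−5)/2 = 465375, giving 7n² − 5n − 930750 = 0.
The discriminant is 25 + 56·465375 = 26061025, and √26061025 = 5105.
So n = (5 + 5105) / 14 = 5110/14 = 365.
Check: 365·(7·365 − 5)/2 = 465375. ✓

365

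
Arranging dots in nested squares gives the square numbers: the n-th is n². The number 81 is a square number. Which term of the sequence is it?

We need n² = 81, so n = √81 = 9.

9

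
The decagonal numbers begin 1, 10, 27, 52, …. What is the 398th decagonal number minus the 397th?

Consecutive decagonal numbers differ by 8n − 7: here 8·398 − 7 = 3177.

3177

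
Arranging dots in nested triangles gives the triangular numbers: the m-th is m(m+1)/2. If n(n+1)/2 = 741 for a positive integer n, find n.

38

Set n(n+1)/2 = 741, giving n² + n − 1482 = 0.
The discriminant is 1 + 8·741 = 5929, and √5929 = 77.
So n = (-1 + 77) / 2 = 76/2 = 38.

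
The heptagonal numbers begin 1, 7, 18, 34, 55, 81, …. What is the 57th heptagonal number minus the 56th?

Consecutive heptagonal numbers differ by 5n − 4: here 5·57 − 4 = 281.

281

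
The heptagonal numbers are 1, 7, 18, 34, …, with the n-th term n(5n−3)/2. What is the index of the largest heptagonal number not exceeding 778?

17

Solve n(5n−3)/2 ≤ 778 for integer n.
n = 17 gives 697 ≤ 778, while n = 18 gives 783 > 778; so the answer is index 17.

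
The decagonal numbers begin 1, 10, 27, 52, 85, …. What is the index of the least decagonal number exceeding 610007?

391

Solve n(4n−3) > 610007 for integer n.
The largest n with value ≤ 610007 is 390 (since 607230 ≤ 610007 < 610351), so the first above is n = 391, value 610351.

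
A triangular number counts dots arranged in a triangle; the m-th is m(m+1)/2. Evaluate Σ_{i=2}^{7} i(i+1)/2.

83

Σ i(i+1)/2 = (Σi² + Σi) / 2 over i = 2..7.
Σi = 28 − 1 = 27 and Σi² = 140 − 1 = 139.
(1·139 + 1·27) / 2 = 166/2 = 83.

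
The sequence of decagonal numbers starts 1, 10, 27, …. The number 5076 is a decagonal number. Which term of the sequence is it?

36

Set n(4n−3) = 5076, giving 4n² − 3n − 5076 = 0.
So n = (3 + 285) / 8 = 288/8 = 36.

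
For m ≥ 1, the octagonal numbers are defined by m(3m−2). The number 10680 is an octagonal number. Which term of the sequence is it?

Set n(3n−2) = 10680, giving 3n² − 2n − 10680 = 0.
So n = (2 + 358) / 6 = 360/6 = 60.

60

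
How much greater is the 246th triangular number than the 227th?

4503

246·247/2 = 30381 and 227·228/2 = 25878.
Difference: 30381 − 25878 = 4503.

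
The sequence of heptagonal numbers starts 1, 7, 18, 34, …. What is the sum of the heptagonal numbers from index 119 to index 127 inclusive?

338892

Σ i(5i−3)/2 = (5Σi² − 3Σi) / 2 over i = 119..127.
Σi = 8128 − 7021 = 1107 and Σi² = 690880 − 554659 = 136221.
(5·136221 − 3·1107) / 2 = 677784/2 = 338892.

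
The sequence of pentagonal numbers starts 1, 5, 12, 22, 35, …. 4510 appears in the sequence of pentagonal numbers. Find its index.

55

Set n(3n−1)/2 = 4510, giving 3n² − n − 9020 = 0.
The discriminant is 1 + 24·4510 = 108241, and √108241 = 329.
So n = (1 + 329) / 6 = 330/6 = 55.
Check: 55·(3·55 − 1)/2 = 4510. ✓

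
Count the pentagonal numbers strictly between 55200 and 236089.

The n-th pentagonal number is n(3n−1)/2.
Smallest index with value > 55200: n = 193 (giving 55777).
Largest index with value < 236089: n = 396 (giving 235026).
Indices 193 through 396: 204 terms.

204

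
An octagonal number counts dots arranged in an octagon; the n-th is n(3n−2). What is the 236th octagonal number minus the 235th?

Consecutive octagonal numbers differ by 6n − 5: here 6·236 − 5 = 1411.

1411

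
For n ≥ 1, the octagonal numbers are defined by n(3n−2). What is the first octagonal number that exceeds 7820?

Solve n(3n−2) > 7820 for integer n.
The largest n with value ≤ 7820 is 51 (since 7701 ≤ 7820 < 8008), so the first above is n = 52, value 8008.

8008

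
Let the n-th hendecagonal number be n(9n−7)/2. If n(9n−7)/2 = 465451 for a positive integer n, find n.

Set n(9n−7)/2 = 465451, giving 9n² − 7n − 930902 = 0.
The discriminant is 49 + 72·465451 = 33512521, and √33512521 = 5789.
So n = (7 + 5789) / 18 = 5796/18 = 322.

322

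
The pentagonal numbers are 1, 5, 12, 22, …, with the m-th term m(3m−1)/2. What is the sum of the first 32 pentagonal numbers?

16896

Σ i(3i−1)/2 = (3Σi² − Σi) / 2 over i = 1..32.
Σi = 528 and Σi² = 11440.
(3·11440 − 1·528) / 2 = 33792/2 = 16896.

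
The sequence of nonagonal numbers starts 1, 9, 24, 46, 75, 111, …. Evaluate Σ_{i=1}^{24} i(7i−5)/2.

16400

Σ i(7i−5)/2 = (7Σi² − 5Σi) / 2 over i = 1..24.
Σi = 300 and Σi² = 4900.
(7·4900 − 5·300) / 2 = 32800/2 = 16400.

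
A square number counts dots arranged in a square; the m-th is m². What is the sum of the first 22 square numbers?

Σ_{i=1}^{22} i² = 22·23·45/6 = 3795.

3795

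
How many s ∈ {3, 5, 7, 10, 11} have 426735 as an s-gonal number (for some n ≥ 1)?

1

s = 3: P(3, 923) = 426426 and P(3, 924) = 427350; 426735 is not s-gonal.
s = 5: P(5, 533) = 425867 and P(5, 534) = 427467; 426735 is not s-gonal.
s = 7: P(7, 413) = 425803 and P(7, 414) = 427869; 426735 is not s-gonal.
s = 10: P(10, 327) = 426735. ✓
s = 11: P(11, 308) = 425810 and P(11, 309) = 428583; 426735 is not s-gonal.
Hits: s ∈ {10} → 1.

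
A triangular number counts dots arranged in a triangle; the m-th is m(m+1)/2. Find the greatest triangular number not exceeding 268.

253

Solve n(n+1)/2 ≤ 268 for integer n.
n = 22 gives 253 ≤ 268, while n = 23 gives 276 > 268; so the answer is 253.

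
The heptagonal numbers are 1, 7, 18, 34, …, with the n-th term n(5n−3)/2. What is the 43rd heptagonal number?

The 43rd heptagonal number is n(5n−3)/2 with n = 43.
43·(5·43 − 3)/2 = 43·212/2 = 43·106 = 4558.

4558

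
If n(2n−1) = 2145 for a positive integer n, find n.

Set n(2n−1) = 2145, giving 2n² − n − 2145 = 0.
The discriminant is 1 + 8·2145 = 17161, and √17161 = 131.
So n = (1 + 131) / 4 = 132/4 = 33.
Check: 33·(2·33 − 1) = 2145. ✓

33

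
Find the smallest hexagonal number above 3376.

3486

Solve n(2n−1) > 3376 for integer n.
The largest n with value ≤ 3376 is 41 (since 3321 ≤ 3376 < 3486), so the first above is n = 42, value 3486.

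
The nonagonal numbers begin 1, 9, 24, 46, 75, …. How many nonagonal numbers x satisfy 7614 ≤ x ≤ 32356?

The n-th nonagonal number is n(7n−5)/2.
Smallest index with value ≥ 7614: n = 47 (giving 7614).
Largest index with value ≤ 32356: n = 96 (giving 32016).
Indices 47 through 96: 50 terms.

50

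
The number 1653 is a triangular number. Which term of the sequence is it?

Set n(n+1)/2 = 1653, giving n² + n − 3306 = 0.
So n = (-1 + 115) / 2 = 114/2 = 57.

57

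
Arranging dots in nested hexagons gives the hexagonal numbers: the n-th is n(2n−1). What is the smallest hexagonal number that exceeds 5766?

5778

Solve n(2n−1) > 5766 for integer n.
The largest n with value ≤ 5766 is 53 (since 5565 ≤ 5766 < 5778), so the first above is n = 54, value 5778.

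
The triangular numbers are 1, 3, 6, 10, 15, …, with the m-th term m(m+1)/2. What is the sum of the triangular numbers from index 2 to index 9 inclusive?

164

Σ i(i+1)/2 = (Σi² + Σi) / 2 over i = 2..9.
Σi = 45 − 1 = 44 and Σi² = 285 − 1 = 284.
(1·284 + 1·44) / 2 = 328/2 = 164.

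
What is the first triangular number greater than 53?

Solve n(n+1)/2 > 53 for integer n.
The largest n with value ≤ 53 is 9 (since 45 ≤ 53 < 55), so the first above is n = 10, value 55.

55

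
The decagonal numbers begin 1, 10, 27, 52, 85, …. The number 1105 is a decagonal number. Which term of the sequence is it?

Set n(4n−3) = 1105, giving 4n² − 3n − 1105 = 0.
So n = (3 + 133) / 8 = 136/8 = 17.

17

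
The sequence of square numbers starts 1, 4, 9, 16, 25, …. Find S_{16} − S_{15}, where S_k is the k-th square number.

n² − (n−1)² = 2n − 1, so 16² − 15² = 2·16 − 1 = 31.

31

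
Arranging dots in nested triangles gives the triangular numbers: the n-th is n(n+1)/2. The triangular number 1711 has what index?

Set n(n+1)/2 = 1711, giving n² + n − 3422 = 0.
The discriminant is 1 + 8·1711 = 13689, and √13689 = 117.
So n = (-1 + 117) / 2 = 116/2 = 58.

58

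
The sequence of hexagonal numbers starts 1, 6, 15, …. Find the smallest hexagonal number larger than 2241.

2278

Solve n(2n−1) > 2241 for integer n.
The largest n with value ≤ 2241 is 33 (since 2145 ≤ 2241 < 2278), so the first above is n = 34, value 2278.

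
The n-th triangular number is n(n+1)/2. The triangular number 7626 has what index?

Set n(n+1)/2 = 7626, giving n² + n − 15252 = 0.
So n = (-1 + 247) / 2 = 246/2 = 123.
Check: 123·124/2 = 7626. ✓

123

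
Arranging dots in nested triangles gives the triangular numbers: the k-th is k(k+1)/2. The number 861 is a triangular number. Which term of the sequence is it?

Set n(n+1)/2 = 861, giving n² + n − 1722 = 0.
The discriminant is 1 + 8·861 = 6889, and √6889 = 83.
So n = (-1 + 83) / 2 = 82/2 = 41.

41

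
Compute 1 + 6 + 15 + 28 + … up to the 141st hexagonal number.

Σ i(2i−1) = 2Σi² − Σi over i = 1..141.
Σi = 10011 and Σi² = 944371.
2·944371 − 1·10011 = 1878731.

1878731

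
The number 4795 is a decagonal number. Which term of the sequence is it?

35

Set n(4n−3) = 4795, giving 4n² − 3n − 4795 = 0.
The discriminant is 9 + 16·4795 = 76729, and √76729 = 277.
So n = (3 + 277) / 8 = 280/8 = 35.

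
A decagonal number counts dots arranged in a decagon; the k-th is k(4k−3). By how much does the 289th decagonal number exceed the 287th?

289·(4·289 − 3) = 333217 and 287·(4·287 − 3) = 328615.
Difference: 333217 − 328615 = 4602.

4602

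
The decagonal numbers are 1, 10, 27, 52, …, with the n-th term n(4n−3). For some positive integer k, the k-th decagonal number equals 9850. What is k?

Set n(4n−3) = 9850, giving 4n² − 3n − 9850 = 0.
The discriminant is 9 + 16·9850 = 157609, and √157609 = 397.
So n = (3 + 397) / 8 = 400/8 = 50.

50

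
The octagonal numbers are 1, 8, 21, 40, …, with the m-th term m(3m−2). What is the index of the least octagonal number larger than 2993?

Solve n(3n−2) > 2993 for integer n.
The largest n with value ≤ 2993 is 31 (since 2821 ≤ 2993 < 3008), so the first above is n = 32, value 3008.

32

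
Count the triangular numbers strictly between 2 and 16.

The n-th triangular number is n(n+1)/2.
Smallest index with value > 2: n = 2 (giving 3).
Largest index with value < 16: n = 5 (giving 15).
Indices 2 through 5: 4 terms.

4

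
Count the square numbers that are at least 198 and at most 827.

The n-th square number is n².
Smallest index with value ≥ 198: n = 15 (giving 225).
Largest index with value ≤ 827: n = 28 (giving 784).
Indices 15 through 28: 14 terms.

14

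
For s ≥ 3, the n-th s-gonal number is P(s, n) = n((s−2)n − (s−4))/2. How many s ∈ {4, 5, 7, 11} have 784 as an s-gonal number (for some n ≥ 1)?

s = 4: P(4, 28) = 784. ✓
s = 5: P(5, 23) = 782 and P(5, 24) = 852; 784 is not s-gonal.
s = 7: P(7, 18) = 783 and P(7, 19) = 874; 784 is not s-gonal.
s = 11: P(11, 13) = 715 and P(11, 14) = 833; 784 is not s-gonal.
Hits: s ∈ {4} → 1.

1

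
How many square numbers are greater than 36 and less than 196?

7

The n-th square number is n².
Smallest index with value > 36: n = 7 (giving 49).
Largest index with value < 196: n = 13 (giving 169).
Indices 7 through 13: 7 terms.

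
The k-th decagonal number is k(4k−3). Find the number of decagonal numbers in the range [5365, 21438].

37

The n-th decagonal number is n(4n−3).
Smallest index with value ≥ 5365: n = 37 (giving 5365).
Largest index with value ≤ 21438: n = 73 (giving 21097).
Indices 37 through 73: 37 terms.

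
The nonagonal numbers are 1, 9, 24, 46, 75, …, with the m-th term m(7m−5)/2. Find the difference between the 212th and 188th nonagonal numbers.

212·(7·212 − 5)/2 = 156774 and 188·(7·188 − 5)/2 = 123234.
Difference: 156774 − 123234 = 33540.

33540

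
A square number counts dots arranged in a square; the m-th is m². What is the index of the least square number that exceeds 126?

Solve n² > 126 for integer n.
The largest n with value ≤ 126 is 11 (since 121 ≤ 126 < 144), so the first above is n = 12, value 144.

12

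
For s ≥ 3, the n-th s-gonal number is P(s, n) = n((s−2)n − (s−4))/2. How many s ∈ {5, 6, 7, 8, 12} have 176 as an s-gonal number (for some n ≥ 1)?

2

s = 5: P(5, 11) = 176. ✓
s = 6: P(6, 9) = 153 and P(6, 10) = 190; 176 is not s-gonal.
s = 7: P(7, 8) = 148 and P(7, 9) = 189; 176 is not s-gonal.
s = 8: P(8, 8) = 176. ✓
s = 12: P(12, 6) = 156 and P(12, 7) = 217; 176 is not s-gonal.
Hits: s ∈ {5, 8} → 2.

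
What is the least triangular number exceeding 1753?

1770

Solve n(n+1)/2 > 1753 for integer n.
The largest n with value ≤ 1753 is 58 (since 1711 ≤ 1753 < 1770), so the first above is n = 59, value 1770.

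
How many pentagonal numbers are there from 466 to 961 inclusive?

8

The n-th pentagonal number is n(3n−1)/2.
Smallest index with value ≥ 466: n = 18 (giving 477).
Largest index with value ≤ 961: n = 25 (giving 925).
Indices 18 through 25: 8 terms.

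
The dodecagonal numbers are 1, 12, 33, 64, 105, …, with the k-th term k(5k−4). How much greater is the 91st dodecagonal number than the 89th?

91·(5·91 − 4) = 41041 and 89·(5·89 − 4) = 39249.
Difference: 41041 − 39249 = 1792.

1792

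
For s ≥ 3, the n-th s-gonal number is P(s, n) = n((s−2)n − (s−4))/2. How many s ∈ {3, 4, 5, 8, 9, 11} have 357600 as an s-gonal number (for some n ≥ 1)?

s = 3: P(3, 845) = 357435 and P(3, 846) = 358281; 357600 is not s-gonal.
s = 4: P(4, 597) = 356409 and P(4, 598) = 357604; 357600 is not s-gonal.
s = 5: P(5, 488) = 356972 and P(5, 489) = 358437; 357600 is not s-gonal.
s = 8: P(8, 345) = 356385 and P(8, 346) = 358456; 357600 is not s-gonal.
s = 9: P(9, 320) = 357600. ✓
s = 11: P(11, 282) = 356871 and P(11, 283) = 359410; 357600 is not s-gonal.
Hits: s ∈ {9} → 1.

1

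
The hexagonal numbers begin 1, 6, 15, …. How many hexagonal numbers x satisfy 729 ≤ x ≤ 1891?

The n-th hexagonal number is n(2n−1).
Smallest index with value ≥ 729: n = 20 (giving 780).
Largest index with value ≤ 1891: n = 31 (giving 1891).
Indices 20 through 31: 12 terms.

12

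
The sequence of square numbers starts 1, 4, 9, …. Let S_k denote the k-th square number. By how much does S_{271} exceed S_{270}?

n² − (n−1)² = 2n − 1, so 271² − 270² = 2·271 − 1 = 541.

541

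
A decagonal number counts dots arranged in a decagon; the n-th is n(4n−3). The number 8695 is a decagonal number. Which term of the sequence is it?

Set n(4n−3) = 8695, giving 4n² − 3n − 8695 = 0.
The discriminant is 9 + 16·8695 = 139129, and √139129 = 373.
So n = (3 + 373) / 8 = 376/8 = 47.

47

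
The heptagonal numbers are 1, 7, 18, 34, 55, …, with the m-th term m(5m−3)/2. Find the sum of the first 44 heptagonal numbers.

71940

Σ i(5i−3)/2 = (5Σi² − 3Σi) / 2 over i = 1..44.
Σi = 990 and Σi² = 29370.
(5·29370 − 3·990) / 2 = 143880/2 = 71940.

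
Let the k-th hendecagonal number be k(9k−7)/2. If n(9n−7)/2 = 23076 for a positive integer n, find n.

72

Set n(9n−7)/2 = 23076, giving 9n² − 7n − 46152 = 0.
The discriminant is 49 + 72·23076 = 1661521, and √1661521 = 1289.
So n = (7 + 1289) / 18 = 1296/18 = 72.
Check: 72·(9·72 − 7)/2 = 23076. ✓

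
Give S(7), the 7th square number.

49

The 7th square number is n² with n = 7.
7² = 49.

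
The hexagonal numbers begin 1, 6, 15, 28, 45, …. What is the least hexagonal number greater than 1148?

1225

Solve n(2n−1) > 1148 for integer n.
The largest n with value ≤ 1148 is 24 (since 1128 ≤ 1148 < 1225), so the first above is n = 25, value 1225.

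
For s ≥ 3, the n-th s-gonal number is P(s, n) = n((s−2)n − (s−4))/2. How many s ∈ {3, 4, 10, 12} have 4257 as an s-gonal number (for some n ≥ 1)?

s = 3: P(3, 91) = 4186 and P(3, 92) = 4278; 4257 is not s-gonal.
s = 4: P(4, 65) = 4225 and P(4, 66) = 4356; 4257 is not s-gonal.
s = 10: P(10, 33) = 4257. ✓
s = 12: P(12, 29) = 4089 and P(12, 30) = 4380; 4257 is not s-gonal.
Hits: s ∈ {10} → 1.

1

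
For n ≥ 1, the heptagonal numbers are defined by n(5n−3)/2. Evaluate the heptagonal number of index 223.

123988

The 223rd heptagonal number is n(5n−3)/2 with n = 223.
223·(5·223 − 3)/2 = 223·1112/2 = 223·556 = 123988.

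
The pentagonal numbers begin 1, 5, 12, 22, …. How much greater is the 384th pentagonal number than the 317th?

384·(3·384 − 1)/2 = 220992 and 317·(3·317 − 1)/2 = 150575.
Difference: 220992 − 150575 = 70417.

70417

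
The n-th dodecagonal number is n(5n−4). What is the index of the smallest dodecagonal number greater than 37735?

Solve n(5n−4) > 37735 for integer n.
The largest n with value ≤ 37735 is 87 (since 37497 ≤ 37735 < 38368), so the first above is n = 88, value 38368.

88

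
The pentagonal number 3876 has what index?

Set n(3n−1)/2 = 3876, giving 3n² − n − 7752 = 0.
The discriminant is 1 + 24·3876 = 93025, and √93025 = 305.
So n = (1 + 305) / 6 = 306/6 = 51.

51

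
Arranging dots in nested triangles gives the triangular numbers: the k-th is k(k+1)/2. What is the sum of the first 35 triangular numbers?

Σ i(i+1)/2 = (Σi² + Σi) / 2 over i = 1..35.
Σi = 630 and Σi² = 14910.
(1·14910 + 1·630) / 2 = 15540/2 = 7770.

7770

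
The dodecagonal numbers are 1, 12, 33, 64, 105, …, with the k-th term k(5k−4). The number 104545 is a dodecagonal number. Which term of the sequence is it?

145

Set n(5n−4) = 104545, giving 5n² − 4n − 104545 = 0.
The discriminant is 16 + 20·104545 = 2090916, and √2090916 = 1446.
So n = (4 + 1446) / 10 = 1450/10 = 145.
Check: 145·(5·145 − 4) = 104545. ✓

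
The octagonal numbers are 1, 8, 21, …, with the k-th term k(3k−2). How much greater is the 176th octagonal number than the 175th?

Consecutive octagonal numbers differ by 6n − 5: here 6·176 − 5 = 1051.

1051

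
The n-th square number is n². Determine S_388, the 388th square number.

150544

The 388th square number is n² with n = 388.
388² = 150544.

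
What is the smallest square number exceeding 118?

121

Solve n² > 118 for integer n.
The largest n with value ≤ 118 is 10 (since 100 ≤ 118 < 121), so the first above is n = 11, value 121.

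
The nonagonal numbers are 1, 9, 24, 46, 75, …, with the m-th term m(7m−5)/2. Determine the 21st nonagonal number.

1491

The 21st nonagonal number is n(7n−5)/2 with n = 21.
21·(7·21 − 5)/2 = 21·142/2 = 21·71 = 1491.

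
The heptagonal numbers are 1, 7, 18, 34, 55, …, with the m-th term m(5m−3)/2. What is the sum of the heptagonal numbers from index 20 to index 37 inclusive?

36993

Σ i(5i−3)/2 = (5Σi² − 3Σi) / 2 over i = 20..37.
Σi = 703 − 190 = 513 and Σi² = 17575 − 2470 = 15105.
(5·15105 − 3·513) / 2 = 73986/2 = 36993.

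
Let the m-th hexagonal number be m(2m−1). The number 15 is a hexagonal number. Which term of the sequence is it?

Set n(2n−1) = 15, giving 2n² − n − 15 = 0.
The discriminant is 1 + 8·15 = 121, and √121 = 11.
So n = (1 + 11) / 4 = 12/4 = 3.

3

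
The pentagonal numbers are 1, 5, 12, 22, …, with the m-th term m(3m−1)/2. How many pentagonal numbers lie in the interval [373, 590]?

The n-th pentagonal number is n(3n−1)/2.
Smallest index with value ≥ 373: n = 16 (giving 376).
Largest index with value ≤ 590: n = 20 (giving 590).
Indices 16 through 20: 5 terms.

5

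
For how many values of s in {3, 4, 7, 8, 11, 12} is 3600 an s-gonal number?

1

s = 3: P(3, 84) = 3570 and P(3, 85) = 3655; 3600 is not s-gonal.
s = 4: P(4, 60) = 3600. ✓
s = 7: P(7, 38) = 3553 and P(7, 39) = 3744; 3600 is not s-gonal.
s = 8: P(8, 34) = 3400 and P(8, 35) = 3605; 3600 is not s-gonal.
s = 11: P(11, 28) = 3430 and P(11, 29) = 3683; 3600 is not s-gonal.
s = 12: P(12, 27) = 3537 and P(12, 28) = 3808; 3600 is not s-gonal.
Hits: s ∈ {4} → 1.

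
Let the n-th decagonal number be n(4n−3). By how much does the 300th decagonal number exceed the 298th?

4778

300·(4·300 − 3) = 359100 and 298·(4·298 − 3) = 354322.
Difference: 359100 − 354322 = 4778.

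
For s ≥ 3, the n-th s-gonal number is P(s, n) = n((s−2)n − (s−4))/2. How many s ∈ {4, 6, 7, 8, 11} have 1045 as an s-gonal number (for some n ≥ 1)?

1

s = 4: P(4, 32) = 1024 and P(4, 33) = 1089; 1045 is not s-gonal.
s = 6: P(6, 23) = 1035 and P(6, 24) = 1128; 1045 is not s-gonal.
s = 7: P(7, 20) = 970 and P(7, 21) = 1071; 1045 is not s-gonal.
s = 8: P(8, 19) = 1045. ✓
s = 11: P(11, 15) = 960 and P(11, 16) = 1096; 1045 is not s-gonal.
Hits: s ∈ {8} → 1.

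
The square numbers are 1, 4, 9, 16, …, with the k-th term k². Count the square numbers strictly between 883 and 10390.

72

The n-th square number is n².
Smallest index with value > 883: n = 30 (giving 900).
Largest index with value < 10390: n = 101 (giving 10201).
Indices 30 through 101: 72 terms.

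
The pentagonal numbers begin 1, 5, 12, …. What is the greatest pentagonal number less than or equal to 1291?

1247

Solve n(3n−1)/2 ≤ 1291 for integer n.
n = 29 gives 1247 ≤ 1291, while n = 30 gives 1335 > 1291; so the answer is 1247.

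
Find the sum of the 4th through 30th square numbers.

9441

Σ_{i=4}^{30} i² = 9455 − 14 = 9441.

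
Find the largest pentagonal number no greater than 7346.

7315

Solve n(3n−1)/2 ≤ 7346 for integer n.
n = 70 gives 7315 ≤ 7346, while n = 71 gives 7526 > 7346; so the answer is 7315.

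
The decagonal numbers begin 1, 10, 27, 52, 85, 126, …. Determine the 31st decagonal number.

3751

31·(4·31 − 3) = 31·121 = 3751.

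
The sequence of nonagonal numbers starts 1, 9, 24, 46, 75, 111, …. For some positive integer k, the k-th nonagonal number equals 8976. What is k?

51

Set n(7n−5)/2 = 8976, giving 7n² − 5n − 17952 = 0.
The discriminant is 25 + 56·8976 = 502681, and √502681 = 709.
So n = (5 + 709) / 14 = 714/14 = 51.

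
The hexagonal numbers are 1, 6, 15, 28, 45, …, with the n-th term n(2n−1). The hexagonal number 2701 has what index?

Set n(2n−1) = 2701, giving 2n² − n − 2701 = 0.
The discriminant is 1 + 8·2701 = 21609, and √21609 = 147.
So n = (1 + 147) / 4 = 148/4 = 37.

37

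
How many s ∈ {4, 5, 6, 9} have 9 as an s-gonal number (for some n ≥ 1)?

2

s = 4: P(4, 3) = 9. ✓
s = 5: P(5, 2) = 5 and P(5, 3) = 12; 9 is not s-gonal.
s = 6: P(6, 2) = 6 and P(6, 3) = 15; 9 is not s-gonal.
s = 9: P(9, 2) = 9. ✓
Hits: s ∈ {4, 9} → 2.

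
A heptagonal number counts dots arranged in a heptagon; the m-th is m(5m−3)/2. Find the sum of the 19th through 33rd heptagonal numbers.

Σ i(5i−3)/2 = (5Σi² − 3Σi) / 2 over i = 19..33.
Σi = 561 − 171 = 390 and Σi² = 12529 − 2109 = 10420.
(5·10420 − 3·390) / 2 = 50930/2 = 25465.

25465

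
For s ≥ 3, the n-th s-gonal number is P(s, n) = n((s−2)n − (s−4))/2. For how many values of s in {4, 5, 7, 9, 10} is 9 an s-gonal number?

2

s = 4: P(4, 3) = 9. ✓
s = 5: P(5, 2) = 5 and P(5, 3) = 12; 9 is not s-gonal.
s = 7: P(7, 2) = 7 and P(7, 3) = 18; 9 is not s-gonal.
s = 9: P(9, 2) = 9. ✓
s = 10: P(10, 1) = 1 and P(10, 2) = 10; 9 is not s-gonal.
Hits: s ∈ {4, 9} → 2.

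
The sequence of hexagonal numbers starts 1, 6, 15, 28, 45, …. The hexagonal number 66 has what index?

6

Set n(2n−1) = 66, giving 2n² − n − 66 = 0.
So n = (1 + 23) / 4 = 24/4 = 6.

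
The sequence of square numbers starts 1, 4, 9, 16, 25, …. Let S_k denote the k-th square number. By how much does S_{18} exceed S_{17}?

35

n² − (n−1)² = 2n − 1, so 18² − 17² = 2·18 − 1 = 35.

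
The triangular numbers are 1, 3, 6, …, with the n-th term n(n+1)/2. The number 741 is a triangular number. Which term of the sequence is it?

Set n(n+1)/2 = 741, giving n² + n − 1482 = 0.
So n = (-1 + 77) / 2 = 76/2 = 38.
Check: 38·39/2 = 741. ✓

38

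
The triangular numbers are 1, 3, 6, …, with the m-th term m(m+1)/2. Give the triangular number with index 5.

5·6/2 = 30/2 = 15.

15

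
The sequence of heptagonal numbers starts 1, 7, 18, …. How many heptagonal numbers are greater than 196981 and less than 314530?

The n-th heptagonal number is n(5n−3)/2.
Smallest index with value > 196981: n = 282 (giving 198387).
Largest index with value < 314530: n = 354 (giving 312759).
Indices 282 through 354: 73 terms.

73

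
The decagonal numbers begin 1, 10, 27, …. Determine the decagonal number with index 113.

50737

113·(4·113 − 3) = 113·449 = 50737.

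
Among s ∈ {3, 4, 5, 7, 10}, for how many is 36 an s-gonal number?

s = 3: P(3, 8) = 36. ✓
s = 4: P(4, 6) = 36. ✓
s = 5: P(5, 5) = 35 and P(5, 6) = 51; 36 is not s-gonal.
s = 7: P(7, 4) = 34 and P(7, 5) = 55; 36 is not s-gonal.
s = 10: P(10, 3) = 27 and P(10, 4) = 52; 36 is not s-gonal.
Hits: s ∈ {3, 4} → 2.

2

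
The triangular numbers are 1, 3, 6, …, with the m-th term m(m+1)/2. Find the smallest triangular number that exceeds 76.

Solve n(n+1)/2 > 76 for integer n.
The largest n with value ≤ 76 is 11 (since 66 ≤ 76 < 78), so the first above is n = 12, value 78.

78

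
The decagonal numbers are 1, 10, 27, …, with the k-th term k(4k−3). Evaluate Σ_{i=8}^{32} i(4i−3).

43700

Σ i(4i−3) = 4Σi² − 3Σi over i = 8..32.
Σi = 528 − 28 = 500 and Σi² = 11440 − 140 = 11300.
4·11300 − 3·500 = 43700.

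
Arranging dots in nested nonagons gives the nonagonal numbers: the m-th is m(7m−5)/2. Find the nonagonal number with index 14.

The 14th nonagonal number is n(7n−5)/2 with n = 14.
14·(7·14 − 5)/2 = 14·93/2 = 651.

651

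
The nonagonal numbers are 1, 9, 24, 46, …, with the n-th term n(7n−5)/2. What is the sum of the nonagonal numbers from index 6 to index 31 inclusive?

35061

Σ i(7i−5)/2 = (7Σi² − 5Σi) / 2 over i = 6..31.
Σi = 496 − 15 = 481 and Σi² = 10416 − 55 = 10361.
(7·10361 − 5·481) / 2 = 70122/2 = 35061.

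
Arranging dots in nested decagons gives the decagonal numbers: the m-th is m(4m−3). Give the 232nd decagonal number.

214600

The 232nd decagonal number is n(4n−3) with n = 232.
232·(4·232 − 3) = 232·925 = 214600.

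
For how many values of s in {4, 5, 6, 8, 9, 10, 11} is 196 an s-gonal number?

2

s = 4: P(4, 14) = 196. ✓
s = 5: P(5, 11) = 176 and P(5, 12) = 210; 196 is not s-gonal.
s = 6: P(6, 10) = 190 and P(6, 11) = 231; 196 is not s-gonal.
s = 8: P(8, 8) = 176 and P(8, 9) = 225; 196 is not s-gonal.
s = 9: P(9, 7) = 154 and P(9, 8) = 204; 196 is not s-gonal.
s = 10: P(10, 7) = 175 and P(10, 8) = 232; 196 is not s-gonal.
s = 11: P(11, 7) = 196. ✓
Hits: s ∈ {4, 11} → 2.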